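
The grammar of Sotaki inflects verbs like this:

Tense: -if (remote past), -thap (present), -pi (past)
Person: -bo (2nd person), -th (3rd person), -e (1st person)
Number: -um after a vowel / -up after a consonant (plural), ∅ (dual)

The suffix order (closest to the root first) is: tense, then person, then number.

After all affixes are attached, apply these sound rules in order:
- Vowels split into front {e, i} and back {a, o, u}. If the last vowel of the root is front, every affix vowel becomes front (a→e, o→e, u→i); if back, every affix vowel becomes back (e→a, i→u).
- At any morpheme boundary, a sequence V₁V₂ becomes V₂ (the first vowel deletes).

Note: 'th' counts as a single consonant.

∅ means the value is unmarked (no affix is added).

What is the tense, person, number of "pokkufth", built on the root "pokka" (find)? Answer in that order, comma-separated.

Segment: pokka-if-th.
tense: -if → remote past.
person: -th → 3rd person.
number: ∅ → dual.

remote past, 3rd person, dual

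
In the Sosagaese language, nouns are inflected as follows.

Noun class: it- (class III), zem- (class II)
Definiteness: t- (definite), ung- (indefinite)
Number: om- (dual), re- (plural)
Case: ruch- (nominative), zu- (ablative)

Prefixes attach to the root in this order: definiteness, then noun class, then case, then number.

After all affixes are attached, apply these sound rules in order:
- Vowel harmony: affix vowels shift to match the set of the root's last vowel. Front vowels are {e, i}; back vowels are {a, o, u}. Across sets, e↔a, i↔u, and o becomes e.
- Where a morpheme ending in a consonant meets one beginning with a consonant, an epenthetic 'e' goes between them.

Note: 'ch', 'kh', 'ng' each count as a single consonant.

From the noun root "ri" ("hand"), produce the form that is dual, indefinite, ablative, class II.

emezizemingeri

Attach definiteness indefinite ung- → ungri.
Attach noun class class II zem- → zemungri.
Attach case ablative zu- → zuzemungri.
Attach number dual om- → omzuzemungri.
Apply vowel harmony: omzuzemungri → emzizemingri.
Apply epenthesis: emzizemingri → emezizemingeri.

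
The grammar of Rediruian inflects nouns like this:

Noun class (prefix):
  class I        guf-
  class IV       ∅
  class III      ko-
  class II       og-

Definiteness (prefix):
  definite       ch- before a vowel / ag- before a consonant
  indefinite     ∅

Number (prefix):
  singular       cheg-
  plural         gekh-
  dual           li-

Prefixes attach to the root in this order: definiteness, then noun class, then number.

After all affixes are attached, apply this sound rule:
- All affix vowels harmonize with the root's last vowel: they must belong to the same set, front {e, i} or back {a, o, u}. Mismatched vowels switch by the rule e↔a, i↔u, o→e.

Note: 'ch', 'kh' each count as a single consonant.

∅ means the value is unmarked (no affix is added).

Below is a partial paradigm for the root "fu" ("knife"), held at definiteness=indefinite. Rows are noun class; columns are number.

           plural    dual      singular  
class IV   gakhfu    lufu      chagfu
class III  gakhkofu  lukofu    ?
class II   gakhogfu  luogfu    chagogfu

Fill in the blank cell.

chagkofu

definiteness = indefinite: zero marking, form stays fu.
Attach noun class class III ko- → kofu.
Attach number singular cheg- → chegkofu.
Apply vowel harmony: chegkofu → chagkofu.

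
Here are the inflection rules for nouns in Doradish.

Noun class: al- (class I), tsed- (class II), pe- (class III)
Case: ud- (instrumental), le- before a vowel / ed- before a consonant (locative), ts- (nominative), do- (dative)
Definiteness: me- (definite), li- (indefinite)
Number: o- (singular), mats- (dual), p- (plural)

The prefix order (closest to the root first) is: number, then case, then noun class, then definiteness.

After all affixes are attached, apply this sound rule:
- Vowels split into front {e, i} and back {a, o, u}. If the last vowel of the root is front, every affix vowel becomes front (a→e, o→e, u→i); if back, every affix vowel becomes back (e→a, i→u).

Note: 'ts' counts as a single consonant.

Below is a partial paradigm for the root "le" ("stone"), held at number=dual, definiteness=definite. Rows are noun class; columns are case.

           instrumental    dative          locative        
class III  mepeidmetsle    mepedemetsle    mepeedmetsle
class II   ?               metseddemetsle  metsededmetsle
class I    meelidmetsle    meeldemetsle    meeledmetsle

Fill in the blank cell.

metsedidmetsle

Attach number dual mats- → matsle.
Attach case instrumental ud- → udmatsle.
Attach noun class class II tsed- → tsedudmatsle.
Attach definiteness definite me- → metsedudmatsle.
Apply vowel harmony: metsedudmatsle → metsedidmetsle.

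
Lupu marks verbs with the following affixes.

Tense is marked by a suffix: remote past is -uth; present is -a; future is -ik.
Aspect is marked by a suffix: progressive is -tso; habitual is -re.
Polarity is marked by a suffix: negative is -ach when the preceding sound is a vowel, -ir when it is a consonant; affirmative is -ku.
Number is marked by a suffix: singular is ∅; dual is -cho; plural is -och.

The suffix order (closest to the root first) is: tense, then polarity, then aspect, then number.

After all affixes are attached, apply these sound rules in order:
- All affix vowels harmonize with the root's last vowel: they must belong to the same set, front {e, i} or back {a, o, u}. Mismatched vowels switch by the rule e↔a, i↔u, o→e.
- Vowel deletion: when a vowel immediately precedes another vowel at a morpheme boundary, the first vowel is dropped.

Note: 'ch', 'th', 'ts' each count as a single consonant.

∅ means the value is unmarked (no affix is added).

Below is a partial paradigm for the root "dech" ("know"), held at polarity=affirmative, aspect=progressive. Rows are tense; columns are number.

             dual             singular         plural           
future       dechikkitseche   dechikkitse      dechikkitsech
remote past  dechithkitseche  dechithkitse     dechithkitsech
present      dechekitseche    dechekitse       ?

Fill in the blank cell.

dechekitsech

Attach tense present -a → decha.
Attach polarity affirmative -ku → dechaku.
Attach aspect progressive -tso → dechakutso.
Attach number plural -och → dechakutsooch.
Apply vowel harmony: dechakutsooch → dechekitseech.
Apply vowel deletion: dechekitseech → dechekitsech.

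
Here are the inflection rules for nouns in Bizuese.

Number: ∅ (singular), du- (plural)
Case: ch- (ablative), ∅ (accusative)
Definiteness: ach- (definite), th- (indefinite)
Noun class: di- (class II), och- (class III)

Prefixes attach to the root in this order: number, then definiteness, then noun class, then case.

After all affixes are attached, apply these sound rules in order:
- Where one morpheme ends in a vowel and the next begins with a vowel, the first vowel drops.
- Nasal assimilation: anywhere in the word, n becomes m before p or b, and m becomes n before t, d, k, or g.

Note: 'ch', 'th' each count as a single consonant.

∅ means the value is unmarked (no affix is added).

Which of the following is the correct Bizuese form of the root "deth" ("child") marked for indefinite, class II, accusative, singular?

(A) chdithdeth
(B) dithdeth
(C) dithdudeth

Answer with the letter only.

number = singular: zero marking, form stays deth.
Attach definiteness indefinite th- → thdeth.
Attach noun class class II di- → dithdeth.
case = accusative: zero marking, form stays dithdeth.
Vowel deletion: no change.
Nasal assimilation: no change.
So the correct form is dithdeth, option (B).
(A) chdithdeth is wrong: it uses ablative instead of accusative for case.
(C) dithdudeth is wrong: it uses plural instead of singular for number.

B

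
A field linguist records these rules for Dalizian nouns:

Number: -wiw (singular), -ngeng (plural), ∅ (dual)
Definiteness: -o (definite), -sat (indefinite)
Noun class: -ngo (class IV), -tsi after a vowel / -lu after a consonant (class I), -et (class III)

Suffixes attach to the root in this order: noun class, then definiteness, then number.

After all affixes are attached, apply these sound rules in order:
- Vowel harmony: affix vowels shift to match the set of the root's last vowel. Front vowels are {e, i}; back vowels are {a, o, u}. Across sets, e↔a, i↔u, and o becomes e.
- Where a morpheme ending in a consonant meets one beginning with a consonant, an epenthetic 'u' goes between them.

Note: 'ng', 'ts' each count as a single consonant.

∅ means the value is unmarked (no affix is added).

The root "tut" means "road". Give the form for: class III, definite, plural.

Attach noun class class III -et → tutet.
Attach definiteness definite -o → tuteto.
Attach number plural -ngeng → tutetongeng.
Apply vowel harmony: tutetongeng → tutatongang.
Epenthesis: no change.

tutatongang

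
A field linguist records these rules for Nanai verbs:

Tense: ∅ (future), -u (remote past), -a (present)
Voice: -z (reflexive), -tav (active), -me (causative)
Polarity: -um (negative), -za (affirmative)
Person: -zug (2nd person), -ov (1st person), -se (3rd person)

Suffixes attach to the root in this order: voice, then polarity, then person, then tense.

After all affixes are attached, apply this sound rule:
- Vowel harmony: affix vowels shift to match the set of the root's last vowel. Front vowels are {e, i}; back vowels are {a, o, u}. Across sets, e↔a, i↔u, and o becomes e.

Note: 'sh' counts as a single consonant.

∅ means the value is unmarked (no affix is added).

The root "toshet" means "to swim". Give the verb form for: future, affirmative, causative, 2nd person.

toshetmezezig

Attach voice causative -me → toshetme.
Attach polarity affirmative -za → toshetmeza.
Attach person 2nd person -zug → toshetmezazug.
tense = future: zero marking, form stays toshetmezazug.
Apply vowel harmony: toshetmezazug → toshetmezezig.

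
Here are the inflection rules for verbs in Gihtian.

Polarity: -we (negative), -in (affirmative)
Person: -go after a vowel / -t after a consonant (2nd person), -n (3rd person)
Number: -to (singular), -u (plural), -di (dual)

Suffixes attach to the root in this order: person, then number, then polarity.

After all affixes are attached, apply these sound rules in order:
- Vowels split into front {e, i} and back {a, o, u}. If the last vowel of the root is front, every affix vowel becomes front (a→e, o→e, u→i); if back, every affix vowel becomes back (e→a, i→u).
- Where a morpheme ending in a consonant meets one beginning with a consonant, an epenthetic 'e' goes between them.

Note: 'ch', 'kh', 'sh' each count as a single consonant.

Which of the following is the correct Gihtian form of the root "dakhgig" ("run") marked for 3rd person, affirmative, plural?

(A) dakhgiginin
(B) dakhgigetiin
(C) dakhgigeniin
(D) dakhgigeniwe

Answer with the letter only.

Attach person 3rd person -n → dakhgign.
Attach number plural -u → dakhgignu.
Attach polarity affirmative -in → dakhgignuin.
Apply vowel harmony: dakhgignuin → dakhgigniin.
Apply epenthesis: dakhgigniin → dakhgigeniin.
So the correct form is dakhgigeniin, option (C).
(B) dakhgigetiin is wrong: it uses 2nd person instead of 3rd person for person.
(D) dakhgigeniwe is wrong: it uses negative instead of affirmative for polarity.
(A) dakhgiginin is wrong: it has the affixes in the wrong order.

C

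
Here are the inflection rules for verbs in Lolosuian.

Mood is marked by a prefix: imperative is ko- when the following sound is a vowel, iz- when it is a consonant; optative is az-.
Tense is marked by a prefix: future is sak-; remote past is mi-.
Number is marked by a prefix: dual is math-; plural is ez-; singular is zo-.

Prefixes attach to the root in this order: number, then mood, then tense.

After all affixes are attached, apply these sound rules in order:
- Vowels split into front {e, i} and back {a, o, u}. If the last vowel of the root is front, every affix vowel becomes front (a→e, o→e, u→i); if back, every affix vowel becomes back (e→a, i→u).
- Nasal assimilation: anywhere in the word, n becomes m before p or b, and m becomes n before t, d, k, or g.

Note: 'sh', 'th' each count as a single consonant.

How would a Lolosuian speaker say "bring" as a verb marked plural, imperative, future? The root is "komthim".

sekkeezkomthim

Attach number plural ez- → ezkomthim.
Attach mood imperative ko- (before vowel 'e') → koezkomthim.
Attach tense future sak- → sakkoezkomthim.
Apply vowel harmony: sakkoezkomthim → sekkeezkomthim.
Nasal assimilation: no change.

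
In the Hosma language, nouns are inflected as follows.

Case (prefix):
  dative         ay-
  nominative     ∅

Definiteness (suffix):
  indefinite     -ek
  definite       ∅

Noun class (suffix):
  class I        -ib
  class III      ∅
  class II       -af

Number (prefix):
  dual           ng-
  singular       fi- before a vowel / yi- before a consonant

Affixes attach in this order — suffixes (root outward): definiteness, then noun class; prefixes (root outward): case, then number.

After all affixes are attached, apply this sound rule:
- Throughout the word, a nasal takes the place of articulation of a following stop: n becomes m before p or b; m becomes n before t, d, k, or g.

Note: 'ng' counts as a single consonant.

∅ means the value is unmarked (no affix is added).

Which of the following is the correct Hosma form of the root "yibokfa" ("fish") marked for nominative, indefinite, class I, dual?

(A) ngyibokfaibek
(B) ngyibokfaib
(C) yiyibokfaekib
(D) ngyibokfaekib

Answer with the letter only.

case = nominative: zero marking, form stays yibokfa.
Attach number dual ng- → ngyibokfa.
Attach definiteness indefinite -ek → ngyibokfaek.
Attach noun class class I -ib → ngyibokfaekib.
Nasal assimilation: no change.
So the correct form is ngyibokfaekib, option (D).
(C) yiyibokfaekib is wrong: it uses singular instead of dual for number.
(B) ngyibokfaib is wrong: it uses definite instead of indefinite for definiteness.
(A) ngyibokfaibek is wrong: it has the affixes in the wrong order.

D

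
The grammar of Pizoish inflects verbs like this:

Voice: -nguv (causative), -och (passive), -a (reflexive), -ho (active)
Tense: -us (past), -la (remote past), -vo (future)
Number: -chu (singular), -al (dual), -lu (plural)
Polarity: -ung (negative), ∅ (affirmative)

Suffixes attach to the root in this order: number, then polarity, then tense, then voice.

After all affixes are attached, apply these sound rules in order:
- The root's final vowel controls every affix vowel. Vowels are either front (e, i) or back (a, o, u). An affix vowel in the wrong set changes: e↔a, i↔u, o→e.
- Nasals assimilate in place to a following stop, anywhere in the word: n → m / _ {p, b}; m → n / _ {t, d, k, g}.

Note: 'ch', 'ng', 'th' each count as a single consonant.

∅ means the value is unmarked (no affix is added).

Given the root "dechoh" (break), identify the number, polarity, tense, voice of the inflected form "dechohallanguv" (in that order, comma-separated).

dual, affirmative, remote past, causative

Segment: dechoh-al-la-nguv.
number: -al → dual.
polarity: ∅ → affirmative.
tense: -la → remote past.
voice: -nguv → causative.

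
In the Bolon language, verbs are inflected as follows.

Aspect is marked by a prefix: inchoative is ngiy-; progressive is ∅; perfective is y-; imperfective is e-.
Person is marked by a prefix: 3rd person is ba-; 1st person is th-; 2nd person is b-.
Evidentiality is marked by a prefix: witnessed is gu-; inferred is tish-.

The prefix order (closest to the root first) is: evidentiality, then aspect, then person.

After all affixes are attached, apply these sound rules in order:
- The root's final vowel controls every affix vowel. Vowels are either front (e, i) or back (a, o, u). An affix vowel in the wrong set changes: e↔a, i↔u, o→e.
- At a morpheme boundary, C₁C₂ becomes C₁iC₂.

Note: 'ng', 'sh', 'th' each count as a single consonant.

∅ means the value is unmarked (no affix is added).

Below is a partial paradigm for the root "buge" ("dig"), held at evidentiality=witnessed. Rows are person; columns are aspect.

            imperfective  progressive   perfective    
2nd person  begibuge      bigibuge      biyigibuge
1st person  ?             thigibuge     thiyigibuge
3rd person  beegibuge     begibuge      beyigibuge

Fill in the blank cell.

thegibuge

Attach evidentiality witnessed gu- → gubuge.
Attach aspect imperfective e- → egubuge.
Attach person 1st person th- → thegubuge.
Apply vowel harmony: thegubuge → thegibuge.
Epenthesis: no change.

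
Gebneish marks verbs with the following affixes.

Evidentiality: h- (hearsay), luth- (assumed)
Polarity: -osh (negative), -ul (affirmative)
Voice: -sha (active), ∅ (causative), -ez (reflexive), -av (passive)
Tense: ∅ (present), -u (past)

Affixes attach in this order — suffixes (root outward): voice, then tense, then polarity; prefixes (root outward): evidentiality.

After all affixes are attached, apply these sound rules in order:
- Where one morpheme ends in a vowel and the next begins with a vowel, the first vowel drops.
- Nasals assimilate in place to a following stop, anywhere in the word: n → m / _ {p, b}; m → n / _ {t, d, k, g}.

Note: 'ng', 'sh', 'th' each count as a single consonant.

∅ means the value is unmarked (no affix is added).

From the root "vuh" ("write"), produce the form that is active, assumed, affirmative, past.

luthvuhshul

Attach evidentiality assumed luth- → luthvuh.
Attach voice active -sha → luthvuhsha.
Attach tense past -u → luthvuhshau.
Attach polarity affirmative -ul → luthvuhshauul.
Apply vowel deletion: luthvuhshauul → luthvuhshul.
Nasal assimilation: no change.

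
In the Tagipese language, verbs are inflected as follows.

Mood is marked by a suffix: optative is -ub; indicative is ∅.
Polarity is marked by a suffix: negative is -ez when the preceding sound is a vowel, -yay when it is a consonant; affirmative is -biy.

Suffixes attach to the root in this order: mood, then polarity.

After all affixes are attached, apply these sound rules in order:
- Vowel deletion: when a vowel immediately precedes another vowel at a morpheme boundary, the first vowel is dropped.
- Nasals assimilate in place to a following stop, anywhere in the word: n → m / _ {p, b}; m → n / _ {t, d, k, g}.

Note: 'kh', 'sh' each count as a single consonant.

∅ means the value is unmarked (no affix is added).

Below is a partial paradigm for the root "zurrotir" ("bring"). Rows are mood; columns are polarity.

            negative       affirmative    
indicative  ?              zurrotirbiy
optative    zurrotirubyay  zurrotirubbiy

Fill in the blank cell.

zurrotiryay

mood = indicative: zero marking, form stays zurrotir.
Attach polarity negative -yay (after consonant 'r') → zurrotiryay.
Vowel deletion: no change.
Nasal assimilation: no change.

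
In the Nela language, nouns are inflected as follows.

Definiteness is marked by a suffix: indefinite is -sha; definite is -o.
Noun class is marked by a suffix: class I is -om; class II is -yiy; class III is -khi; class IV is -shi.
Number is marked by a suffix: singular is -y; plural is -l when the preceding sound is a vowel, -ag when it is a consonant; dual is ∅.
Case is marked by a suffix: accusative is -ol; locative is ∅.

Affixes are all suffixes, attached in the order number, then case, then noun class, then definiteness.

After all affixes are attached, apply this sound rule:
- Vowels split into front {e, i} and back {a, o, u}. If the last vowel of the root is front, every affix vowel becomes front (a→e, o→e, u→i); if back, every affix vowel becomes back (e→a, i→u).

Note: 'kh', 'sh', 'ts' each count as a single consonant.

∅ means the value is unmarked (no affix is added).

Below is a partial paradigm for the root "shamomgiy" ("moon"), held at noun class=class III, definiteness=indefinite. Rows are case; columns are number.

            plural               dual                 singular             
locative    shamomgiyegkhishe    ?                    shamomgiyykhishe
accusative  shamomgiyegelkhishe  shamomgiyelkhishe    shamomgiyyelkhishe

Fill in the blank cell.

number = dual: zero marking, form stays shamomgiy.
case = locative: zero marking, form stays shamomgiy.
Attach noun class class III -khi → shamomgiykhi.
Attach definiteness indefinite -sha → shamomgiykhisha.
Apply vowel harmony: shamomgiykhisha → shamomgiykhishe.

shamomgiykhishe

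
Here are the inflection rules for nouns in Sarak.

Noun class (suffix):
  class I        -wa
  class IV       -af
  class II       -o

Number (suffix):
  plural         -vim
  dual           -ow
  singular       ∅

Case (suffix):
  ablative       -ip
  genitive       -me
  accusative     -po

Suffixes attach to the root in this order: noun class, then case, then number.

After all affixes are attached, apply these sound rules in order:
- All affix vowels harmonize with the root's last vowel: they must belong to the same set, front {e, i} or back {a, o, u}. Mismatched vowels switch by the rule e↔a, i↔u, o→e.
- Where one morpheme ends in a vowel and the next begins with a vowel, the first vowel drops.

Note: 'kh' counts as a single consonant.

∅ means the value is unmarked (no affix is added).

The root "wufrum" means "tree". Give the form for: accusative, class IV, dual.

Attach noun class class IV -af → wufrumaf.
Attach case accusative -po → wufrumafpo.
Attach number dual -ow → wufrumafpoow.
Vowel harmony: no change.
Apply vowel deletion: wufrumafpoow → wufrumafpow.

wufrumafpow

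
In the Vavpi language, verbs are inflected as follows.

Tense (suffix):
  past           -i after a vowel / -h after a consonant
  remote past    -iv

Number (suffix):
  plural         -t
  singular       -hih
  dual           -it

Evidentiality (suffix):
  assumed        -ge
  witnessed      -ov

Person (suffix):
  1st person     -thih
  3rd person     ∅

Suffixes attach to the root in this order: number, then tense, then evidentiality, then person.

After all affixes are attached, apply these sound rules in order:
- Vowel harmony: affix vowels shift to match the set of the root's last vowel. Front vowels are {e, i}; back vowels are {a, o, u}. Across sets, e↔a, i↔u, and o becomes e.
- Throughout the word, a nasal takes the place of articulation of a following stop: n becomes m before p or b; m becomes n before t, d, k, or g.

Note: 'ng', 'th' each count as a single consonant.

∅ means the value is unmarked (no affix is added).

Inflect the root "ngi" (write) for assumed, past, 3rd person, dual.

ngiithge

Attach number dual -it → ngiit.
Attach tense past -h (after consonant 't') → ngiith.
Attach evidentiality assumed -ge → ngiithge.
person = 3rd person: zero marking, form stays ngiithge.
Vowel harmony: no change.
Nasal assimilation: no change.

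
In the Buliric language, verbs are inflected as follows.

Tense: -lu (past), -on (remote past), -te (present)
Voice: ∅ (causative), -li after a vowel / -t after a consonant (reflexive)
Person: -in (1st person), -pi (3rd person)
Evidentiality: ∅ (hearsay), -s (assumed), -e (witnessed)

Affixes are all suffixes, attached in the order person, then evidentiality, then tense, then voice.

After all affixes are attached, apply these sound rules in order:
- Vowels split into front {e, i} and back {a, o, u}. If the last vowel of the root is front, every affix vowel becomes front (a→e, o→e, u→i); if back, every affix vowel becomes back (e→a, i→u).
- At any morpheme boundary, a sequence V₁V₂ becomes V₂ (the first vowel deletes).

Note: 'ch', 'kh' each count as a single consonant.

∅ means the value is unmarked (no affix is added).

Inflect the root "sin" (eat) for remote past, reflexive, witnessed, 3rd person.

sinpent

Attach person 3rd person -pi → sinpi.
Attach evidentiality witnessed -e → sinpie.
Attach tense remote past -on → sinpieon.
Attach voice reflexive -t (after consonant 'n') → sinpieont.
Apply vowel harmony: sinpieont → sinpieent.
Apply vowel deletion: sinpieent → sinpent.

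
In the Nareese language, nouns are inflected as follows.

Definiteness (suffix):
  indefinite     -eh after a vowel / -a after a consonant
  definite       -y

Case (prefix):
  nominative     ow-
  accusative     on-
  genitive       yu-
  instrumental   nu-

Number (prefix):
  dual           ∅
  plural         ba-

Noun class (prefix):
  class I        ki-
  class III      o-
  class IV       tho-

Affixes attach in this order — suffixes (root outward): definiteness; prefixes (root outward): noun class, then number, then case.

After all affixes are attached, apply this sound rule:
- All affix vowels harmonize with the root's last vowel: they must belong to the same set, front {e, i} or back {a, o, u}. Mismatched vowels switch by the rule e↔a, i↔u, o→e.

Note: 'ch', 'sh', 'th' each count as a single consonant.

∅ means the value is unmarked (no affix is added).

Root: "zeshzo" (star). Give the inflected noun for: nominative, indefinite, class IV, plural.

Attach noun class class IV tho- → thozeshzo.
Attach number plural ba- → bathozeshzo.
Attach definiteness indefinite -eh (after vowel 'o') → bathozeshzoeh.
Attach case nominative ow- → owbathozeshzoeh.
Apply vowel harmony: owbathozeshzoeh → owbathozeshzoah.

owbathozeshzoah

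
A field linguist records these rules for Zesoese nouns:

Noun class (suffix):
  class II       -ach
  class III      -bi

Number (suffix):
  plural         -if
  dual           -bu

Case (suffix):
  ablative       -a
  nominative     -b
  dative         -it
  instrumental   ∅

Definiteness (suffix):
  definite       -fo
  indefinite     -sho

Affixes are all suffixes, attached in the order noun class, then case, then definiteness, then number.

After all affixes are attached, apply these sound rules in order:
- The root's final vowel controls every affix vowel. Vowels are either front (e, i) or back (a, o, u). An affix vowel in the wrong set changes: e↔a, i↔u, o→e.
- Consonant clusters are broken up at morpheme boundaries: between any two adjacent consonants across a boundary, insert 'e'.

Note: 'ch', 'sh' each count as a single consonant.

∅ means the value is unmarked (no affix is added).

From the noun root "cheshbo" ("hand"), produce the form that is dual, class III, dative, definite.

Attach noun class class III -bi → cheshbobi.
Attach case dative -it → cheshbobiit.
Attach definiteness definite -fo → cheshbobiitfo.
Attach number dual -bu → cheshbobiitfobu.
Apply vowel harmony: cheshbobiitfobu → cheshbobuutfobu.
Apply epenthesis: cheshbobuutfobu → cheshbobuutefobu.

cheshbobuutefobu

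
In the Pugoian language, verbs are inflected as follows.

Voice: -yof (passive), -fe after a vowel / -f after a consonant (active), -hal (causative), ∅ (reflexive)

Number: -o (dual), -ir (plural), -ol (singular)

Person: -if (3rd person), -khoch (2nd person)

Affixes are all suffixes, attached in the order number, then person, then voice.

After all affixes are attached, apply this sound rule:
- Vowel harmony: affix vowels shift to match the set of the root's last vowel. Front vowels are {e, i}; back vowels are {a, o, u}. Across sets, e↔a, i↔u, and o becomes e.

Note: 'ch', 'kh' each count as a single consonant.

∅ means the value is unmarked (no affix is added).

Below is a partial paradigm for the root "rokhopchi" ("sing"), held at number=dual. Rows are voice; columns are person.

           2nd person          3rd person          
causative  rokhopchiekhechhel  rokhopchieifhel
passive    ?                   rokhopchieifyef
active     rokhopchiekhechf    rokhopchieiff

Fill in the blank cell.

Attach number dual -o → rokhopchio.
Attach person 2nd person -khoch → rokhopchiokhoch.
Attach voice passive -yof → rokhopchiokhochyof.
Apply vowel harmony: rokhopchiokhochyof → rokhopchiekhechyef.

rokhopchiekhechyef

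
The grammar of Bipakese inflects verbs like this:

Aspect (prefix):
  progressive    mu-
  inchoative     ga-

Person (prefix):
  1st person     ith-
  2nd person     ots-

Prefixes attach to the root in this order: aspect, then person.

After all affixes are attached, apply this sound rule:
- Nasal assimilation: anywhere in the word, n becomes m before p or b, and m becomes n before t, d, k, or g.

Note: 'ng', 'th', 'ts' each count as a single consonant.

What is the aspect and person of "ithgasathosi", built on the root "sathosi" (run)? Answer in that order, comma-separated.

Segment: ith-ga-sathosi.
aspect: ga- → inchoative.
person: ith- → 1st person.

inchoative, 1st person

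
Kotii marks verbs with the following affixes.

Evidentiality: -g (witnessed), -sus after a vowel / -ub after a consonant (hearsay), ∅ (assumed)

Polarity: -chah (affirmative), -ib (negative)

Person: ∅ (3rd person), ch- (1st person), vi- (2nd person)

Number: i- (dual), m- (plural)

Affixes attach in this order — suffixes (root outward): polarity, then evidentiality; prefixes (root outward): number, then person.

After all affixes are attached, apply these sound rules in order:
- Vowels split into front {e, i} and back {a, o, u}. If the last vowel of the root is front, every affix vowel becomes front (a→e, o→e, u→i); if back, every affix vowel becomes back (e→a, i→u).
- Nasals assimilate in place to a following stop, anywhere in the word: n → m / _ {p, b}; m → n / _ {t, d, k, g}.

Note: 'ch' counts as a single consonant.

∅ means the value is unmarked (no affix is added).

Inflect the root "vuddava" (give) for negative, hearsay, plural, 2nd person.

Attach polarity negative -ib → vuddavaib.
Attach number plural m- → mvuddavaib.
Attach person 2nd person vi- → vimvuddavaib.
Attach evidentiality hearsay -ub (after consonant 'b') → vimvuddavaibub.
Apply vowel harmony: vimvuddavaibub → vumvuddavaubub.
Nasal assimilation: no change.

vumvuddavaubub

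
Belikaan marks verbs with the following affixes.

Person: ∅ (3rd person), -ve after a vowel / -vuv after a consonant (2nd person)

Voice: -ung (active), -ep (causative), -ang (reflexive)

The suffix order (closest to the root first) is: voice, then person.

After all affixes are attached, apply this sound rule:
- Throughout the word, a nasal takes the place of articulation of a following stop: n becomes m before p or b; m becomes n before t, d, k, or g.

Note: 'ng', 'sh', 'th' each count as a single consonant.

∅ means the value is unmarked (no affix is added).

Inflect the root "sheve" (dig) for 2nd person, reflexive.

sheveangvuv

Attach voice reflexive -ang → sheveang.
Attach person 2nd person -vuv (after consonant 'ng') → sheveangvuv.
Nasal assimilation: no change.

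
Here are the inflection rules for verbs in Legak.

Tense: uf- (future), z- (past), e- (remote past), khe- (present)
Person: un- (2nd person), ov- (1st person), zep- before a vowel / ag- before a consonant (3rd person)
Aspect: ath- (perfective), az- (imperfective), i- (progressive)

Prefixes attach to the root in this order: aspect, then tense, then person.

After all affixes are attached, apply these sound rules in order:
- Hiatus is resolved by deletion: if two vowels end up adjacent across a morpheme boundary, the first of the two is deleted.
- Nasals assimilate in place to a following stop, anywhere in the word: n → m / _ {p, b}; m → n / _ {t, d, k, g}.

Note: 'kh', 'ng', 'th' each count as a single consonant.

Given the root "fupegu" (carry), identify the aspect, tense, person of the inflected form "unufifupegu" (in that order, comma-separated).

progressive, future, 2nd person

Segment: un-uf-i-fupegu.
aspect: i- → progressive.
tense: uf- → future.
person: un- → 2nd person.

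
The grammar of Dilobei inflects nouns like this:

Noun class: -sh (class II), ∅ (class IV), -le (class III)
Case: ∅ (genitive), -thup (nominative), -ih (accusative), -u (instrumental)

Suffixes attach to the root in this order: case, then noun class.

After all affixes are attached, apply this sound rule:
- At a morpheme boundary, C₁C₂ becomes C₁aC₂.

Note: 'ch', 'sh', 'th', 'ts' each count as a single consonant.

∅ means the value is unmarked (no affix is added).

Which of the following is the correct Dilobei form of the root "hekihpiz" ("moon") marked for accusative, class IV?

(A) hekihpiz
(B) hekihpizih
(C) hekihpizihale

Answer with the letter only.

Attach case accusative -ih → hekihpizih.
noun class = class IV: zero marking, form stays hekihpizih.
Epenthesis: no change.
So the correct form is hekihpizih, option (B).
(A) hekihpiz is wrong: it uses genitive instead of accusative for case.
(C) hekihpizihale is wrong: it uses class III instead of class IV for noun class.

B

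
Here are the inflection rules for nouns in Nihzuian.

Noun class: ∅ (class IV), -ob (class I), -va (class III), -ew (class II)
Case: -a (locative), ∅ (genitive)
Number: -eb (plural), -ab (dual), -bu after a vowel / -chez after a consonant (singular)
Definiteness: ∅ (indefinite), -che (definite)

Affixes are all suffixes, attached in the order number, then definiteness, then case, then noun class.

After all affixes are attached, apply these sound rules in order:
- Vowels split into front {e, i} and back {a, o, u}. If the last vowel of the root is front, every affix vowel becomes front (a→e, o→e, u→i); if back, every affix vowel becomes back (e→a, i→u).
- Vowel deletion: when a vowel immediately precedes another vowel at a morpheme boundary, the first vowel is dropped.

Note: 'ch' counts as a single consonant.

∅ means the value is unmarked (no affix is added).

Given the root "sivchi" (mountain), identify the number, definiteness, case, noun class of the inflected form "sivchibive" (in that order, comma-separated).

Segment: sivchi-bu-va.
number: -bu/chez → singular.
definiteness: ∅ → indefinite.
case: ∅ → genitive.
noun class: -va → class III.

singular, indefinite, genitive, class III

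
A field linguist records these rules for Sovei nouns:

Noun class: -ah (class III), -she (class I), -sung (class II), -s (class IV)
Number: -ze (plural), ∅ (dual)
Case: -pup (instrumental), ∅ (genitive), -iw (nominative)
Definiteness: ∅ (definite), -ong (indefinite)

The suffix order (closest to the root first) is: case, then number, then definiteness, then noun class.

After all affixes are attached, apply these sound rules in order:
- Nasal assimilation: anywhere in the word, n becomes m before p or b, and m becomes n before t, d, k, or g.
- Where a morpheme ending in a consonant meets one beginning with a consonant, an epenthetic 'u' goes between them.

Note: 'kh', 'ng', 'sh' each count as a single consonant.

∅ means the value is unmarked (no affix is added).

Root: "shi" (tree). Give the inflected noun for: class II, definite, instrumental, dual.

shipupusung

Attach case instrumental -pup → shipup.
number = dual: zero marking, form stays shipup.
definiteness = definite: zero marking, form stays shipup.
Attach noun class class II -sung → shipupsung.
Nasal assimilation: no change.
Apply epenthesis: shipupsung → shipupusung.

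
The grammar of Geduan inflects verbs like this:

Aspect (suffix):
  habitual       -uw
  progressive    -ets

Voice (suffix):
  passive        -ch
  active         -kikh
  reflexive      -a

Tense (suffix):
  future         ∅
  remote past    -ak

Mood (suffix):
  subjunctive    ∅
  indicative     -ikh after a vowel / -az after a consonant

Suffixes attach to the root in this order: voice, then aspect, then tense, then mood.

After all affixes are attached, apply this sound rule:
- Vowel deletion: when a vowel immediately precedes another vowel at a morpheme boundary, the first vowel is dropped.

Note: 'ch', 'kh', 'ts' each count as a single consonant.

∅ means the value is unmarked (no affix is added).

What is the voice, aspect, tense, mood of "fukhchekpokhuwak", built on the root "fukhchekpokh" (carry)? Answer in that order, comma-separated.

Segment: fukhchekpokh-a-uw-ak.
voice: -a → reflexive.
aspect: -uw → habitual.
tense: -ak → remote past.
mood: ∅ → subjunctive.

reflexive, habitual, remote past, subjunctive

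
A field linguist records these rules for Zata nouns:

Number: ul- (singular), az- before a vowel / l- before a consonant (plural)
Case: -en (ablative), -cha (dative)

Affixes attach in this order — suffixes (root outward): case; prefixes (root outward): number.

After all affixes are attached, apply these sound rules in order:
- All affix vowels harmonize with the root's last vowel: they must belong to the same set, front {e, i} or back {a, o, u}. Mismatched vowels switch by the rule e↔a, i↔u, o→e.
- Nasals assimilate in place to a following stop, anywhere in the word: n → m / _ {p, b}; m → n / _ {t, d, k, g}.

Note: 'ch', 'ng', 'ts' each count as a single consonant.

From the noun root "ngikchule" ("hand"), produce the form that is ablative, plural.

lngikchuleen

Attach case ablative -en → ngikchuleen.
Attach number plural l- (before consonant 'ng') → lngikchuleen.
Vowel harmony: no change.
Nasal assimilation: no change.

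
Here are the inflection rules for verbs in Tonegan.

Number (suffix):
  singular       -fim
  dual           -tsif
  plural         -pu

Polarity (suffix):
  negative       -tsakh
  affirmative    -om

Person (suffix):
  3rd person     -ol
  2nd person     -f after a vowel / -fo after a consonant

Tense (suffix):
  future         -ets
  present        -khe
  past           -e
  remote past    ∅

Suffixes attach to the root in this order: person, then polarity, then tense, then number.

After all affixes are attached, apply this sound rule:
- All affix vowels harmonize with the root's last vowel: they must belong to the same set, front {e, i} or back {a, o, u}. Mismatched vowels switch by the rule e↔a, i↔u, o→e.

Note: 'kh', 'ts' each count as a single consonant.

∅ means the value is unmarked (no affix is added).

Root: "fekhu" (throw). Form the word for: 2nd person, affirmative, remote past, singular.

Attach person 2nd person -f (after vowel 'u') → fekhuf.
Attach polarity affirmative -om → fekhufom.
tense = remote past: zero marking, form stays fekhufom.
Attach number singular -fim → fekhufomfim.
Apply vowel harmony: fekhufomfim → fekhufomfum.

fekhufomfum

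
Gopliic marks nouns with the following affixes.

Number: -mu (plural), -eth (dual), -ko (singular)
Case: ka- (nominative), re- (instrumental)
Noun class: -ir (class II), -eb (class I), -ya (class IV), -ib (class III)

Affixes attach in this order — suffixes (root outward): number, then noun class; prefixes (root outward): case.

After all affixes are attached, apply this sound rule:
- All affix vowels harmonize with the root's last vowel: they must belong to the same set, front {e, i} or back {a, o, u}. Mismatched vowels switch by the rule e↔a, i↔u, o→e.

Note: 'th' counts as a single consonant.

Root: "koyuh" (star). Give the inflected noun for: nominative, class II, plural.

kakoyuhmuur

Attach number plural -mu → koyuhmu.
Attach noun class class II -ir → koyuhmuir.
Attach case nominative ka- → kakoyuhmuir.
Apply vowel harmony: kakoyuhmuir → kakoyuhmuur.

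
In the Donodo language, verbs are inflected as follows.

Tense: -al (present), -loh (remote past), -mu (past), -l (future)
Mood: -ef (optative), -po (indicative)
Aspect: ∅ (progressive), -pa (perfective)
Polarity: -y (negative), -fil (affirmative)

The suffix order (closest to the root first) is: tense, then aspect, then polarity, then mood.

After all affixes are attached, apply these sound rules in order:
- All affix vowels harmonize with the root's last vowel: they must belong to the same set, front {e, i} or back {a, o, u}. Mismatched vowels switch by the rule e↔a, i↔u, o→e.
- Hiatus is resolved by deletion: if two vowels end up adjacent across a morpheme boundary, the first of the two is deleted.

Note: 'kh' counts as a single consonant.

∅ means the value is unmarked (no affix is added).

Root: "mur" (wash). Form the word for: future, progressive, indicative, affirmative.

murlfulpo

Attach tense future -l → murl.
aspect = progressive: zero marking, form stays murl.
Attach polarity affirmative -fil → murlfil.
Attach mood indicative -po → murlfilpo.
Apply vowel harmony: murlfilpo → murlfulpo.
Vowel deletion: no change.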